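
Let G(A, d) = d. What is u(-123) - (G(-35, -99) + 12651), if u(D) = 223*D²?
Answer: 3361215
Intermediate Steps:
u(-123) - (G(-35, -99) + 12651) = 223*(-123)² - (-99 + 12651) = 223*15129 - 1*12552 = 3373767 - 12552 = 3361215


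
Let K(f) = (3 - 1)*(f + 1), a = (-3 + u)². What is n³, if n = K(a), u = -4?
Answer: 1000000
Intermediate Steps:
a = 49 (a = (-3 - 4)² = (-7)² = 49)
K(f) = 2 + 2*f (K(f) = 2*(1 + f) = 2 + 2*f)
n = 100 (n = 2 + 2*49 = 2 + 98 = 100)
n³ = 100³ = 1000000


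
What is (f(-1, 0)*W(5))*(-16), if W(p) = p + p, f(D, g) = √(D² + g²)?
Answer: -160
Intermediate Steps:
W(p) = 2*p
(f(-1, 0)*W(5))*(-16) = (√((-1)² + 0²)*(2*5))*(-16) = (√(1 + 0)*10)*(-16) = (√1*10)*(-16) = (1*10)*(-16) = 10*(-16) = -160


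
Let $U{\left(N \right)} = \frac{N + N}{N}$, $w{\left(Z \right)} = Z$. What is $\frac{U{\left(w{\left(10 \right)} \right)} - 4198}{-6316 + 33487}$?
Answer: $- \frac{4196}{27171} \approx -0.15443$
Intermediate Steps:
$U{\left(N \right)} = 2$ ($U{\left(N \right)} = \frac{2 N}{N} = 2$)
$\frac{U{\left(w{\left(10 \right)} \right)} - 4198}{-6316 + 33487} = \frac{2 - 4198}{-6316 + 33487} = - \frac{4196}{27171}$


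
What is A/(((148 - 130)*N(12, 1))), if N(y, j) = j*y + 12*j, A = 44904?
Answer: 1871/18 ≈ 103.94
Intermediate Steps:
N(y, j) = 12*j + j*y
A/(((148 - 130)*N(12, 1))) = 44904/(((148 - 130)*(1*(12 + 12)))) = 44904/((18*(1*24))) = 44904/((18*24)) = 44904/432 = 44904*(1/432) = 1871/18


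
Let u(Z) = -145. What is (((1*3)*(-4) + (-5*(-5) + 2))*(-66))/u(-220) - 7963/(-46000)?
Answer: 9338927/1334000 ≈ 7.0007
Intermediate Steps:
(((1*3)*(-4) + (-5*(-5) + 2))*(-66))/u(-220) - 7963/(-46000) = (((1*3)*(-4) + (-5*(-5) + 2))*(-66))/(-145) - 7963/(-46000) = ((3*(-4) + (25 + 2))*(-66))*(-1/145) - 7963*(-1/46000) = ((-12 + 27)*(-66))*(-1/145) + 7963/46000 = (15*(-66))*(-1/145) + 7963/46000 = -990*(-1/145) + 7963/46000 = 198/29 + 7963/46000 = 9338927/1334000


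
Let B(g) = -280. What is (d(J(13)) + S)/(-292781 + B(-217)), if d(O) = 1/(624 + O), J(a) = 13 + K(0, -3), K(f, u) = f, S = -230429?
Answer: 146783272/186679857 ≈ 0.78628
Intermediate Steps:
J(a) = 13 (J(a) = 13 + 0 = 13)
(d(J(13)) + S)/(-292781 + B(-217)) = (1/(624 + 13) - 230429)/(-292781 - 280) = (1/637 - 230429)/(-293061) = (1/637 - 230429)*(-1/293061) = -146783272/637*(-1/293061) = 146783272/186679857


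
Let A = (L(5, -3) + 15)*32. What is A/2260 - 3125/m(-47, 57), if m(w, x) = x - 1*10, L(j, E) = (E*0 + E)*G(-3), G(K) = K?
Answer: -1756601/26555 ≈ -66.150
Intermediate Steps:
L(j, E) = -3*E (L(j, E) = (E*0 + E)*(-3) = (0 + E)*(-3) = E*(-3) = -3*E)
A = 768 (A = (-3*(-3) + 15)*32 = (9 + 15)*32 = 24*32 = 768)
m(w, x) = -10 + x (m(w, x) = x - 10 = -10 + x)
A/2260 - 3125/m(-47, 57) = 768/2260 - 3125/(-10 + 57) = 768*(1/2260) - 3125/47 = 192/565 - 3125*1/47 = 192/565 - 3125/47 = -1756601/26555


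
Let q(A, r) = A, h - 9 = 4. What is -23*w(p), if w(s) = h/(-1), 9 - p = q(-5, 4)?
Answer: 299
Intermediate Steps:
h = 13 (h = 9 + 4 = 13)
p = 14 (p = 9 - 1*(-5) = 9 + 5 = 14)
w(s) = -13 (w(s) = 13/(-1) = 13*(-1) = -13)
-23*w(p) = -23*(-13) = 299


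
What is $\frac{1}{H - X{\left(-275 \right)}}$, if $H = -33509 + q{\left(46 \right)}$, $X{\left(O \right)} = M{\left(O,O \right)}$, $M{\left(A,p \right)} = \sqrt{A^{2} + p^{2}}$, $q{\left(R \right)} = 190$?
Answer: $- \frac{3029}{100909501} + \frac{25 \sqrt{2}}{100909501} \approx -2.9667 \cdot 10^{-5}$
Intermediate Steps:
$X{\left(O \right)} = \sqrt{2} \sqrt{O^{2}}$ ($X{\left(O \right)} = \sqrt{O^{2} + O^{2}} = \sqrt{2 O^{2}} = \sqrt{2} \sqrt{O^{2}}$)
$H = -33319$ ($H = -33509 + 190 = -33319$)
$\frac{1}{H - X{\left(-275 \right)}} = \frac{1}{-33319 - \sqrt{2} \sqrt{\left(-275\right)^{2}}} = \frac{1}{-33319 - \sqrt{2} \sqrt{75625}} = \frac{1}{-33319 - \sqrt{2} \cdot 275} = \frac{1}{-33319 - 275 \sqrt{2}}$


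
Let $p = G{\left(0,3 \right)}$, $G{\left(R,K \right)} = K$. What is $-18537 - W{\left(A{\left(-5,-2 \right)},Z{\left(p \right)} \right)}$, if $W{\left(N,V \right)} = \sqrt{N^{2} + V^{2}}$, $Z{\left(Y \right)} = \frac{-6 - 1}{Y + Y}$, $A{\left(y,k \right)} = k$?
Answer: $-18537 - \frac{\sqrt{193}}{6} \approx -18539.0$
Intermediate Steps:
$p = 3$
$Z{\left(Y \right)} = - \frac{7}{2 Y}$
$-18537 - W{\left(A{\left(-5,-2 \right)},Z{\left(p \right)} \right)} = -18537 - \sqrt{\left(-2\right)^{2} + \left(- \frac{7}{2 \cdot 3}\right)^{2}} = -18537 - \sqrt{4 + \left(\left(- \frac{7}{2}\right) \frac{1}{3}\right)^{2}} = -18537 - \sqrt{4 + \left(- \frac{7}{6}\right)^{2}} = -18537 - \sqrt{4 + \frac{49}{36}} = -18537 - \sqrt{\frac{193}{36}} = -18537 - \frac{\sqrt{193}}{6}$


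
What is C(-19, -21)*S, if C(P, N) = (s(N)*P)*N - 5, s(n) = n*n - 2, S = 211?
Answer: 36957916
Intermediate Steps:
s(n) = -2 + n² (s(n) = n² - 2 = -2 + n²)
C(P, N) = -5 + N*P*(-2 + N²) (C(P, N) = ((-2 + N²)*P)*N - 5 = (P*(-2 + N²))*N - 5 = N*P*(-2 + N²) - 5 = -5 + N*P*(-2 + N²))
C(-19, -21)*S = (-5 - 21*(-19)*(-2 + (-21)²))*211 = (-5 - 21*(-19)*(-2 + 441))*211 = (-5 - 21*(-19)*439)*211 = (-5 + 175161)*211 = 175156*211 = 36957916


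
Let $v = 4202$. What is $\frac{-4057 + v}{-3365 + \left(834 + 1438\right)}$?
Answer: $- \frac{145}{1093} \approx -0.13266$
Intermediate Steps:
$\frac{-4057 + v}{-3365 + \left(834 + 1438\right)} = \frac{-4057 + 4202}{-3365 + \left(834 + 1438\right)} = \frac{145}{-3365 + 2272} = \frac{145}{-1093} = 145 \left(- \frac{1}{1093}\right) = - \frac{145}{1093}$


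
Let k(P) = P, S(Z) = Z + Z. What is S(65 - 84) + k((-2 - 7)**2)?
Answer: 43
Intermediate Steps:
S(Z) = 2*Z
S(65 - 84) + k((-2 - 7)**2) = 2*(65 - 84) + (-2 - 7)**2 = 2*(-19) + (-9)**2 = -38 + 81 = 43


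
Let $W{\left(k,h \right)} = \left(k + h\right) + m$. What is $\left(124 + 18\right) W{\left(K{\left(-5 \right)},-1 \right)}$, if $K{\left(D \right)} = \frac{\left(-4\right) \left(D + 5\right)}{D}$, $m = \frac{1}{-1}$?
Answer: $-284$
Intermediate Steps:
$m = -1$
$K{\left(D \right)} = \frac{-20 - 4 D}{D}$ ($K{\left(D \right)} = \frac{\left(-4\right) \left(5 + D\right)}{D} = \frac{-20 - 4 D}{D}$)
$W{\left(k,h \right)} = -1 + h + k$ ($W{\left(k,h \right)} = \left(k + h\right) - 1 = \left(h + k\right) - 1 = -1 + h + k$)
$\left(124 + 18\right) W{\left(K{\left(-5 \right)},-1 \right)} = \left(124 + 18\right) \left(-1 - 1 - \left(4 + \frac{20}{-5}\right)\right) = 142 \left(-1 - 1 - 0\right) = 142 \left(-1 - 1 + \left(-4 + 4\right)\right) = 142 \left(-1 - 1 + 0\right) = 142 \left(-2\right) = -284$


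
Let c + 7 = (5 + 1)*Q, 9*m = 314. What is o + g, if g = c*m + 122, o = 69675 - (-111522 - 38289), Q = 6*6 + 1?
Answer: 2043982/9 ≈ 2.2711e+5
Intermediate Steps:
m = 314/9 (m = (⅑)*314 = 314/9 ≈ 34.889)
Q = 37 (Q = 36 + 1 = 37)
c = 215 (c = -7 + (5 + 1)*37 = -7 + 6*37 = -7 + 222 = 215)
o = 219486 (o = 69675 - 1*(-149811) = 69675 + 149811 = 219486)
g = 68608/9 (g = 215*(314/9) + 122 = 67510/9 + 122 = 68608/9 ≈ 7623.1)
o + g = 219486 + 68608/9 = 2043982/9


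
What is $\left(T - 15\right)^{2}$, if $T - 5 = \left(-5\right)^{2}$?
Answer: $225$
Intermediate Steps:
$T = 30$ ($T = 5 + \left(-5\right)^{2} = 5 + 25 = 30$)
$\left(T - 15\right)^{2} = \left(30 - 15\right)^{2} = 15^{2} = 225$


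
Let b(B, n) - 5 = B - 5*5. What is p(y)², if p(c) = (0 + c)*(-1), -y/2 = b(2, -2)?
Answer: 1296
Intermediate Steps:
b(B, n) = -20 + B (b(B, n) = 5 + (B - 5*5) = 5 + (B - 25) = 5 + (-25 + B) = -20 + B)
y = 36 (y = -2*(-20 + 2) = -2*(-18) = 36)
p(c) = -c (p(c) = c*(-1) = -c)
p(y)² = (-1*36)² = (-36)² = 1296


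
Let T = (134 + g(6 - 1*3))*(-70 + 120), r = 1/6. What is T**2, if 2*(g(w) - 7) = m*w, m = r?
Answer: 199515625/4 ≈ 4.9879e+7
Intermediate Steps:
r = 1/6 ≈ 0.16667
m = 1/6 ≈ 0.16667
g(w) = 7 + w/12 (g(w) = 7 + (w/6)/2 = 7 + w/12)
T = 14125/2 (T = (134 + (7 + (6 - 1*3)/12))*(-70 + 120) = (134 + (7 + (6 - 3)/12))*50 = (134 + (7 + (1/12)*3))*50 = (134 + (7 + 1/4))*50 = (134 + 29/4)*50 = (565/4)*50 = 14125/2 ≈ 7062.5)
T**2 = (14125/2)**2 = 199515625/4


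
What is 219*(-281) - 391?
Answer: -61930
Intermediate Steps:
219*(-281) - 391 = -61539 - 391 = -61930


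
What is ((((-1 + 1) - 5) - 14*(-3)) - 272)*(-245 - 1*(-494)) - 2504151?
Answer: -2562666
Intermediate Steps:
((((-1 + 1) - 5) - 14*(-3)) - 272)*(-245 - 1*(-494)) - 2504151 = (((0 - 5) + 42) - 272)*(-245 + 494) - 2504151 = ((-5 + 42) - 272)*249 - 2504151 = (37 - 272)*249 - 2504151 = -235*249 - 2504151 = -58515 - 2504151 = -2562666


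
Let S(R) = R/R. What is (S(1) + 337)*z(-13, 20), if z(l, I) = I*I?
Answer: 135200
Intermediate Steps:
z(l, I) = I²
S(R) = 1
(S(1) + 337)*z(-13, 20) = (1 + 337)*20² = 338*400 = 135200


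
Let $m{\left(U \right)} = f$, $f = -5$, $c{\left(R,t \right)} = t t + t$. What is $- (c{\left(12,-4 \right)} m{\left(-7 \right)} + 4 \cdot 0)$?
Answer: $60$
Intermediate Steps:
$c{\left(R,t \right)} = t + t^{2}$ ($c{\left(R,t \right)} = t^{2} + t = t + t^{2}$)
$m{\left(U \right)} = -5$
$- (c{\left(12,-4 \right)} m{\left(-7 \right)} + 4 \cdot 0) = - (- 4 \left(1 - 4\right) \left(-5\right) + 4 \cdot 0) = - (\left(-4\right) \left(-3\right) \left(-5\right) + 0) = - (12 \left(-5\right) + 0) = - (-60 + 0) = \left(-1\right) \left(-60\right) = 60$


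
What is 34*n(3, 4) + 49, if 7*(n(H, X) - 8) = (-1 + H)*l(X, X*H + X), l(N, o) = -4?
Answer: 1975/7 ≈ 282.14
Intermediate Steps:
n(H, X) = 60/7 - 4*H/7 (n(H, X) = 8 + ((-1 + H)*(-4))/7 = 8 + (4 - 4*H)/7 = 8 + (4/7 - 4*H/7) = 60/7 - 4*H/7)
34*n(3, 4) + 49 = 34*(60/7 - 4/7*3) + 49 = 34*(60/7 - 12/7) + 49 = 34*(48/7) + 49 = 1632/7 + 49 = 1975/7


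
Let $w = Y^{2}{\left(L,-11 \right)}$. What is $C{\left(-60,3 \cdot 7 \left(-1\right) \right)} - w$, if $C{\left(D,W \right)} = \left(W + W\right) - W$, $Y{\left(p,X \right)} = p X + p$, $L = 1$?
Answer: $-121$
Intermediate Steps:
$Y{\left(p,X \right)} = p + X p$ ($Y{\left(p,X \right)} = X p + p = p + X p$)
$w = 100$ ($w = \left(1 \left(1 - 11\right)\right)^{2} = \left(1 \left(-10\right)\right)^{2} = \left(-10\right)^{2} = 100$)
$C{\left(D,W \right)} = W$ ($C{\left(D,W \right)} = 2 W - W = W$)
$C{\left(-60,3 \cdot 7 \left(-1\right) \right)} - w = 3 \cdot 7 \left(-1\right) - 100 = 21 \left(-1\right) - 100 = -21 - 100 = -121$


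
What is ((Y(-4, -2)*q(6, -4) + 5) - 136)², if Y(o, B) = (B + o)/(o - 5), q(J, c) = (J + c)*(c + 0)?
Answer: 167281/9 ≈ 18587.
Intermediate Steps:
q(J, c) = c*(J + c) (q(J, c) = (J + c)*c = c*(J + c))
Y(o, B) = (B + o)/(-5 + o)
((Y(-4, -2)*q(6, -4) + 5) - 136)² = ((((-2 - 4)/(-5 - 4))*(-4*(6 - 4)) + 5) - 136)² = (((-6/(-9))*(-4*2) + 5) - 136)² = ((-⅑*(-6)*(-8) + 5) - 136)² = (((⅔)*(-8) + 5) - 136)² = ((-16/3 + 5) - 136)² = (-⅓ - 136)² = (-409/3)² = 167281/9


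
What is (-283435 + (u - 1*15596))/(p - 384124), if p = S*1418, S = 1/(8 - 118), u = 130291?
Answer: 9280700/21127529 ≈ 0.43927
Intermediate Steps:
S = -1/110 (S = 1/(-110) = -1/110 ≈ -0.0090909)
p = -709/55 (p = -1/110*1418 = -709/55 ≈ -12.891)
(-283435 + (u - 1*15596))/(p - 384124) = (-283435 + (130291 - 1*15596))/(-709/55 - 384124) = (-283435 + (130291 - 15596))/(-21127529/55) = (-283435 + 114695)*(-55/21127529) = -168740*(-55/21127529) = 9280700/21127529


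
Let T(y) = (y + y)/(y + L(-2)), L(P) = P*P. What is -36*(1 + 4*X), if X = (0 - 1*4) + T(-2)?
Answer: 828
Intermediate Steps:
L(P) = P²
T(y) = 2*y/(4 + y) (T(y) = (y + y)/(y + (-2)²) = (2*y)/(y + 4) = (2*y)/(4 + y) = 2*y/(4 + y))
X = -6 (X = (0 - 1*4) + 2*(-2)/(4 - 2) = (0 - 4) + 2*(-2)/2 = -4 + 2*(-2)*(½) = -4 - 2 = -6)
-36*(1 + 4*X) = -36*(1 + 4*(-6)) = -36*(1 - 24) = -36*(-23) = 828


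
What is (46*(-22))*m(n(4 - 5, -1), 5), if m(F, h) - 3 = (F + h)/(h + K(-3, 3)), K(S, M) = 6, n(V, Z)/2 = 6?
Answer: -4600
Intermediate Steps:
n(V, Z) = 12 (n(V, Z) = 2*6 = 12)
m(F, h) = 3 + (F + h)/(6 + h) (m(F, h) = 3 + (F + h)/(h + 6) = 3 + (F + h)/(6 + h))
(46*(-22))*m(n(4 - 5, -1), 5) = (46*(-22))*((18 + 12 + 4*5)/(6 + 5)) = -1012*(18 + 12 + 20)/11 = -92*50 = -1012*50/11 = -4600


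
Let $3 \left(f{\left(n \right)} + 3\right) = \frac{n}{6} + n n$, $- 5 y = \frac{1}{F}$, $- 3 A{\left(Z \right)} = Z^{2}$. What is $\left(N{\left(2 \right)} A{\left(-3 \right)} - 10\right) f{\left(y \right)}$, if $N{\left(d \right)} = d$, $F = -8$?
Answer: $\frac{43177}{900} \approx 47.974$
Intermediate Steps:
$A{\left(Z \right)} = - \frac{Z^{2}}{3}$
$y = \frac{1}{40}$ ($y = - \frac{1}{5 \left(-8\right)} = \left(- \frac{1}{5}\right) \left(- \frac{1}{8}\right) = \frac{1}{40} \approx 0.025$)
$f{\left(n \right)} = -3 + \frac{n^{2}}{3} + \frac{n}{18}$ ($f{\left(n \right)} = -3 + \frac{\frac{n}{6} + n n}{3} = -3 + \frac{n \frac{1}{6} + n^{2}}{3} = -3 + \frac{\frac{n}{6} + n^{2}}{3} = -3 + \frac{n^{2} + \frac{n}{6}}{3} = -3 + \left(\frac{n^{2}}{3} + \frac{n}{18}\right) = -3 + \frac{n^{2}}{3} + \frac{n}{18}$)
$\left(N{\left(2 \right)} A{\left(-3 \right)} - 10\right) f{\left(y \right)} = \left(2 \left(- \frac{\left(-3\right)^{2}}{3}\right) - 10\right) \left(-3 + \frac{1}{3 \cdot 1600} + \frac{1}{18} \cdot \frac{1}{40}\right) = \left(2 \left(\left(- \frac{1}{3}\right) 9\right) - 10\right) \left(-3 + \frac{1}{3} \cdot \frac{1}{1600} + \frac{1}{720}\right) = \left(2 \left(-3\right) - 10\right) \left(-3 + \frac{1}{4800} + \frac{1}{720}\right) = \left(-6 - 10\right) \left(- \frac{43177}{14400}\right) = \left(-16\right) \left(- \frac{43177}{14400}\right) = \frac{43177}{900}$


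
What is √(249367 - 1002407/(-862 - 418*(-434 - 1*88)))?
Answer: √69694673769906/16718 ≈ 499.36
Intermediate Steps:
√(249367 - 1002407/(-862 - 418*(-434 - 1*88))) = √(249367 - 1002407/(-862 - 418*(-434 - 88))) = √(249367 - 1002407/(-862 - 418*(-522))) = √(249367 - 1002407/(-862 + 218196)) = √(249367 - 1002407/217334) = √(54194925171/217334) = √69694673769906/16718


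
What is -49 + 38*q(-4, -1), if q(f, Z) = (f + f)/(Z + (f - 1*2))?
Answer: -39/7 ≈ -5.5714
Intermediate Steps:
q(f, Z) = 2*f/(-2 + Z + f) (q(f, Z) = (2*f)/(Z + (f - 2)) = (2*f)/(Z + (-2 + f)) = (2*f)/(-2 + Z + f) = 2*f/(-2 + Z + f))
-49 + 38*q(-4, -1) = -49 + 38*(2*(-4)/(-2 - 1 - 4)) = -49 + 38*(2*(-4)/(-7)) = -49 + 38*(2*(-4)*(-⅐)) = -49 + 38*(8/7) = -49 + 304/7 = -39/7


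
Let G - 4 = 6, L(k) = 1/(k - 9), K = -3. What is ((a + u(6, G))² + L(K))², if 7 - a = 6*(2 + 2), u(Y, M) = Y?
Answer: 2105401/144 ≈ 14621.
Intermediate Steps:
L(k) = 1/(-9 + k)
G = 10 (G = 4 + 6 = 10)
a = -17 (a = 7 - 6*(2 + 2) = 7 - 6*4 = 7 - 1*24 = 7 - 24 = -17)
((a + u(6, G))² + L(K))² = ((-17 + 6)² + 1/(-9 - 3))² = ((-11)² + 1/(-12))² = (121 - 1/12)² = (1451/12)² = 2105401/144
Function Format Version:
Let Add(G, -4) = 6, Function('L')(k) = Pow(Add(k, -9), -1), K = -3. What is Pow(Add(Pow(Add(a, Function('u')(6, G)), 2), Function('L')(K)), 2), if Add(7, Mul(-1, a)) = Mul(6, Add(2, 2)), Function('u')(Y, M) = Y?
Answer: Rational(2105401, 144) ≈ 14621.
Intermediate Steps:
Function('L')(k) = Pow(Add(-9, k), -1)
G = 10 (G = Add(4, 6) = 10)
a = -17 (a = Add(7, Mul(-1, Mul(6, Add(2, 2)))) = Add(7, Mul(-1, Mul(6, 4))) = Add(7, Mul(-1, 24)) = Add(7, -24) = -17)
Pow(Add(Pow(Add(a, Function('u')(6, G)), 2), Function('L')(K)), 2) = Pow(Add(Pow(Add(-17, 6), 2), Pow(Add(-9, -3), -1)), 2) = Pow(Add(Pow(-11, 2), Pow(-12, -1)), 2) = Pow(Add(121, Rational(-1, 12)), 2) = Pow(Rational(1451, 12), 2) = Rational(2105401, 144)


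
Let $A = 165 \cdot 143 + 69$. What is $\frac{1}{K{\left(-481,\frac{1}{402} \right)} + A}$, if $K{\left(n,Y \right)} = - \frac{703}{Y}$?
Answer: $- \frac{1}{258942} \approx -3.8619 \cdot 10^{-6}$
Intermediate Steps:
$A = 23664$ ($A = 23595 + 69 = 23664$)
$\frac{1}{K{\left(-481,\frac{1}{402} \right)} + A} = \frac{1}{- \frac{703}{\frac{1}{402}} + 23664} = \frac{1}{- 703 \frac{1}{\frac{1}{402}} + 23664} = \frac{1}{\left(-703\right) 402 + 23664} = \frac{1}{-282606 + 23664} = \frac{1}{-258942} = - \frac{1}{258942}$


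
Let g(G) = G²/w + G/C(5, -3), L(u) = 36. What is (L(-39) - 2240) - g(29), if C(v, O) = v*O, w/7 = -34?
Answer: -7848763/3570 ≈ -2198.5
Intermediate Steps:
w = -238 (w = 7*(-34) = -238)
C(v, O) = O*v
g(G) = -G/15 - G²/238 (g(G) = G²/(-238) + G/((-3*5)) = G²*(-1/238) + G/(-15) = -G²/238 + G*(-1/15) = -G²/238 - G/15 = -G/15 - G²/238)
(L(-39) - 2240) - g(29) = (36 - 2240) - 29*(-238 - 15*29)/3570 = -2204 - 29*(-238 - 435)/3570 = -2204 - 29*(-673)/3570 = -2204 - 1*(-19517/3570) = -2204 + 19517/3570 = -7848763/3570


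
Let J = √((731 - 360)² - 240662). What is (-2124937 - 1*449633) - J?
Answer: -2574570 - I*√103021 ≈ -2.5746e+6 - 320.97*I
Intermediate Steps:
J = I*√103021 (J = √(371² - 240662) = √(137641 - 240662) = √(-103021) = I*√103021 ≈ 320.97*I)
(-2124937 - 1*449633) - J = (-2124937 - 1*449633) - I*√103021 = (-2124937 - 449633) - I*√103021 = -2574570 - I*√103021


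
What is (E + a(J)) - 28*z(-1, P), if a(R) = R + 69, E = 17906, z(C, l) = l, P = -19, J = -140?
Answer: 18367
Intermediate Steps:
a(R) = 69 + R
(E + a(J)) - 28*z(-1, P) = (17906 + (69 - 140)) - 28*(-19) = (17906 - 71) + 532 = 17835 + 532 = 18367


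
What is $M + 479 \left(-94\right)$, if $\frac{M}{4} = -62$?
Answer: $-45274$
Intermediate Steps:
$M = -248$ ($M = 4 \left(-62\right) = -248$)
$M + 479 \left(-94\right) = -248 + 479 \left(-94\right) = -248 - 45026 = -45274$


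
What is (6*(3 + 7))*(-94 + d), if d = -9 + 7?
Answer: -5760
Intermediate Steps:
d = -2
(6*(3 + 7))*(-94 + d) = (6*(3 + 7))*(-94 - 2) = (6*10)*(-96) = 60*(-96) = -5760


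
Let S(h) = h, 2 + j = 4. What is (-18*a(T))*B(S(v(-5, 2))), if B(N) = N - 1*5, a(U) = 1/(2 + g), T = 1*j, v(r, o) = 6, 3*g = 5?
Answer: -54/11 ≈ -4.9091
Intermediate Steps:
g = 5/3 (g = (⅓)*5 = 5/3 ≈ 1.6667)
j = 2 (j = -2 + 4 = 2)
T = 2 (T = 1*2 = 2)
a(U) = 3/11 (a(U) = 1/(2 + 5/3) = 1/(11/3) = 3/11)
B(N) = -5 + N (B(N) = N - 5 = -5 + N)
(-18*a(T))*B(S(v(-5, 2))) = (-18*3/11)*(-5 + 6) = -54/11*1 = -54/11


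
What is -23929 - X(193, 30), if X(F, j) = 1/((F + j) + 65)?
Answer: -6891553/288 ≈ -23929.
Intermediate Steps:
X(F, j) = 1/(65 + F + j)
-23929 - X(193, 30) = -23929 - 1/(65 + 193 + 30) = -23929 - 1/288 = -6891553/288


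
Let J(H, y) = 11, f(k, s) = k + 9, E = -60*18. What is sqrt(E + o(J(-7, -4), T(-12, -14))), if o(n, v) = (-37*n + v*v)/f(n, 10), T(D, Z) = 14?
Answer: I*sqrt(109055)/10 ≈ 33.023*I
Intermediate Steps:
E = -1080
f(k, s) = 9 + k
o(n, v) = (v**2 - 37*n)/(9 + n) (o(n, v) = (-37*n + v*v)/(9 + n) = (-37*n + v**2)/(9 + n) = (v**2 - 37*n)/(9 + n))
sqrt(E + o(J(-7, -4), T(-12, -14))) = sqrt(-1080 + (14**2 - 37*11)/(9 + 11)) = sqrt(-1080 + (196 - 407)/20) = sqrt(-1080 + (1/20)*(-211)) = sqrt(-1080 - 211/20) = sqrt(-21811/20) = I*sqrt(109055)/10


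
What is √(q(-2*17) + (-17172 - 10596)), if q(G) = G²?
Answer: 2*I*√6653 ≈ 163.13*I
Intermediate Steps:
√(q(-2*17) + (-17172 - 10596)) = √((-2*17)² + (-17172 - 10596)) = √((-34)² - 27768) = √(1156 - 27768) = √(-26612) = 2*I*√6653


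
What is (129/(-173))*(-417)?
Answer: 53793/173 ≈ 310.94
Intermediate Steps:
(129/(-173))*(-417) = (129*(-1/173))*(-417) = -129/173*(-417) = 53793/173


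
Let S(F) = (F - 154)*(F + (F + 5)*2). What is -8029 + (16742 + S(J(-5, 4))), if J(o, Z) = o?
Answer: 9508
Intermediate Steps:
S(F) = (-154 + F)*(10 + 3*F) (S(F) = (-154 + F)*(F + (5 + F)*2) = (-154 + F)*(F + (10 + 2*F)) = (-154 + F)*(10 + 3*F))
-8029 + (16742 + S(J(-5, 4))) = -8029 + (16742 + (-1540 - 452*(-5) + 3*(-5)**2)) = -8029 + (16742 + (-1540 + 2260 + 3*25)) = -8029 + (16742 + (-1540 + 2260 + 75)) = -8029 + (16742 + 795) = -8029 + 17537 = 9508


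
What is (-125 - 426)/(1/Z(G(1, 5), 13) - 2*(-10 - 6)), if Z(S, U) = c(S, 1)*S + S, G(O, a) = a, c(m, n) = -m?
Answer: -11020/639 ≈ -17.246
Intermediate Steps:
Z(S, U) = S - S² (Z(S, U) = (-S)*S + S = -S² + S = S - S²)
(-125 - 426)/(1/Z(G(1, 5), 13) - 2*(-10 - 6)) = (-125 - 426)/(1/(5*(1 - 1*5)) - 2*(-10 - 6)) = -551/(1/(5*(1 - 5)) - 2*(-16)) = -551/(1/(5*(-4)) + 32) = -551/(1/(-20) + 32) = -551/(-1/20 + 32) = -551/639/20 = -551*20/639 = -11020/639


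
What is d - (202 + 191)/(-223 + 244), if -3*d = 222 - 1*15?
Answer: -614/7 ≈ -87.714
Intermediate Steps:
d = -69 (d = -(222 - 1*15)/3 = -(222 - 15)/3 = -⅓*207 = -69)
d - (202 + 191)/(-223 + 244) = -69 - (202 + 191)/(-223 + 244) = -69 - 393/21 = -69 - 1*131/7 = -69 - 131/7 = -614/7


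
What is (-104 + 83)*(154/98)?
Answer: -33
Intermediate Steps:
(-104 + 83)*(154/98) = -3234/98 = -21*11/7 = -33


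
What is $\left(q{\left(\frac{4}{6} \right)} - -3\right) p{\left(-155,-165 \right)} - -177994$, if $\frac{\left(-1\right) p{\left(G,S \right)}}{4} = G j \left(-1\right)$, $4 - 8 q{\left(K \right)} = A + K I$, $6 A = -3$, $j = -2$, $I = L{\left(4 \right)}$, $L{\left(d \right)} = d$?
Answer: $\frac{1091989}{6} \approx 1.82 \cdot 10^{5}$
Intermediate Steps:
$I = 4$
$A = - \frac{1}{2}$ ($A = \frac{1}{6} \left(-3\right) = - \frac{1}{2} \approx -0.5$)
$q{\left(K \right)} = \frac{9}{16} - \frac{K}{2}$ ($q{\left(K \right)} = \frac{1}{2} - \frac{- \frac{1}{2} + K 4}{8} = \frac{1}{2} - \frac{- \frac{1}{2} + 4 K}{8} = \frac{1}{2} - \left(- \frac{1}{16} + \frac{K}{2}\right) = \frac{9}{16} - \frac{K}{2}$)
$p{\left(G,S \right)} = - 8 G$ ($p{\left(G,S \right)} = - 4 G \left(-2\right) \left(-1\right) = - 4 - 2 G \left(-1\right) = - 4 \cdot 2 G = - 8 G$)
$\left(q{\left(\frac{4}{6} \right)} - -3\right) p{\left(-155,-165 \right)} - -177994 = \left(\left(\frac{9}{16} - \frac{4 \cdot \frac{1}{6}}{2}\right) - -3\right) \left(\left(-8\right) \left(-155\right)\right) - -177994 = \left(\left(\frac{9}{16} - \frac{4 \cdot \frac{1}{6}}{2}\right) + 3\right) 1240 + 177994 = \left(\left(\frac{9}{16} - \frac{1}{3}\right) + 3\right) 1240 + 177994 = \left(\frac{11}{48} + 3\right) 1240 + 177994 = \frac{155}{48} \cdot 1240 + 177994 = \frac{24025}{6} + 177994 = \frac{1091989}{6}$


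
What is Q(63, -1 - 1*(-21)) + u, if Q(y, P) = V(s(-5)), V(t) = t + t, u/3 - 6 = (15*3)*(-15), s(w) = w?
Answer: -2017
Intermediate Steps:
u = -2007 (u = 18 + 3*((15*3)*(-15)) = 18 + 3*(45*(-15)) = 18 + 3*(-675) = 18 - 2025 = -2007)
V(t) = 2*t
Q(y, P) = -10 (Q(y, P) = 2*(-5) = -10)
Q(63, -1 - 1*(-21)) + u = -10 - 2007 = -2017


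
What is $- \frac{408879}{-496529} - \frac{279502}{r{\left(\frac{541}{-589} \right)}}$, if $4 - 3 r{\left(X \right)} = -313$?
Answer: $- \frac{416212931031}{157399693} \approx -2644.3$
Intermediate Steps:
$r{\left(X \right)} = \frac{317}{3}$ ($r{\left(X \right)} = \frac{4}{3} - - \frac{313}{3} = \frac{4}{3} + \frac{313}{3} = \frac{317}{3}$)
$- \frac{408879}{-496529} - \frac{279502}{r{\left(\frac{541}{-589} \right)}} = - \frac{408879}{-496529} - \frac{279502}{\frac{317}{3}} = \left(-408879\right) \left(- \frac{1}{496529}\right) - \frac{838506}{317} = \frac{408879}{496529} - \frac{838506}{317} = - \frac{416212931031}{157399693}$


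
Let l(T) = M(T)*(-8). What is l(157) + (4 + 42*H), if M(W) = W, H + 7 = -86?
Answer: -5158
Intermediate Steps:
H = -93 (H = -7 - 86 = -93)
l(T) = -8*T (l(T) = T*(-8) = -8*T)
l(157) + (4 + 42*H) = -8*157 + (4 + 42*(-93)) = -1256 + (4 - 3906) = -1256 - 3902 = -5158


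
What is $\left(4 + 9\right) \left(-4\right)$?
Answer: $-52$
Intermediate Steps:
$\left(4 + 9\right) \left(-4\right) = 13 \left(-4\right) = -52$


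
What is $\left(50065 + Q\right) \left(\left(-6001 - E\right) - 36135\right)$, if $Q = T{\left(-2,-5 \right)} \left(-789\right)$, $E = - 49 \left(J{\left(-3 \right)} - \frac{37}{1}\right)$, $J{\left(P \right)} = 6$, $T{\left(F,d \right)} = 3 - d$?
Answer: $-1910037215$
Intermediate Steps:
$E = 1519$ ($E = - 49 \left(6 - \frac{37}{1}\right) = - 49 \left(6 - 37\right) = \left(-49\right) \left(-31\right) = 1519$)
$Q = -6312$ ($Q = \left(3 - -5\right) \left(-789\right) = \left(3 + 5\right) \left(-789\right) = 8 \left(-789\right) = -6312$)
$\left(50065 + Q\right) \left(\left(-6001 - E\right) - 36135\right) = \left(50065 - 6312\right) \left(\left(-6001 - 1519\right) - 36135\right) = 43753 \left(\left(-6001 - 1519\right) - 36135\right) = 43753 \left(-7520 - 36135\right) = 43753 \left(-43655\right) = -1910037215$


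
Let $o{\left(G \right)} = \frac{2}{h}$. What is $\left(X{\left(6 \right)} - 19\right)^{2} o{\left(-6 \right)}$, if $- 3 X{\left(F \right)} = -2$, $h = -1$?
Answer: $- \frac{6050}{9} \approx -672.22$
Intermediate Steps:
$X{\left(F \right)} = \frac{2}{3}$ ($X{\left(F \right)} = \left(- \frac{1}{3}\right) \left(-2\right) = \frac{2}{3}$)
$o{\left(G \right)} = -2$ ($o{\left(G \right)} = \frac{2}{-1} = 2 \left(-1\right) = -2$)
$\left(X{\left(6 \right)} - 19\right)^{2} o{\left(-6 \right)} = \left(\frac{2}{3} - 19\right)^{2} \left(-2\right) = \left(- \frac{55}{3}\right)^{2} \left(-2\right) = \frac{3025}{9} \left(-2\right) = - \frac{6050}{9}$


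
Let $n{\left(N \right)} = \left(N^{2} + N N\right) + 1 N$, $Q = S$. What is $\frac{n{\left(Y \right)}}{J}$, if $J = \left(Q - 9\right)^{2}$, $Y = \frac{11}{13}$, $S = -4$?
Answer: $\frac{385}{28561} \approx 0.01348$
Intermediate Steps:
$Q = -4$
$Y = \frac{11}{13}$ ($Y = 11 \cdot \frac{1}{13} = \frac{11}{13} \approx 0.84615$)
$n{\left(N \right)} = N + 2 N^{2}$ ($n{\left(N \right)} = \left(N^{2} + N^{2}\right) + N = 2 N^{2} + N = N + 2 N^{2}$)
$J = 169$ ($J = \left(-4 - 9\right)^{2} = \left(-13\right)^{2} = 169$)
$\frac{n{\left(Y \right)}}{J} = \frac{\frac{11}{13} \left(1 + 2 \cdot \frac{11}{13}\right)}{169} = \frac{\frac{11}{13} \left(1 + \frac{22}{13}\right)}{169} = \frac{\frac{11}{13} \cdot \frac{35}{13}}{169} = \frac{1}{169} \cdot \frac{385}{169} = \frac{385}{28561}$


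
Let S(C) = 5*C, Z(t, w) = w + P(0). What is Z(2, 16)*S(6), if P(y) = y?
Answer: 480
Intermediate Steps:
Z(t, w) = w (Z(t, w) = w + 0 = w)
Z(2, 16)*S(6) = 16*(5*6) = 16*30 = 480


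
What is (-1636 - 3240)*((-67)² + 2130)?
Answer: -32274244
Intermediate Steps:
(-1636 - 3240)*((-67)² + 2130) = -4876*(4489 + 2130) = -4876*6619 = -32274244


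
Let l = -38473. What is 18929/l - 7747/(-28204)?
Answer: -235823185/1085092492 ≈ -0.21733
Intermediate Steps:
18929/l - 7747/(-28204) = 18929/(-38473) - 7747/(-28204) = 18929*(-1/38473) - 7747*(-1/28204) = -18929/38473 + 7747/28204 = -235823185/1085092492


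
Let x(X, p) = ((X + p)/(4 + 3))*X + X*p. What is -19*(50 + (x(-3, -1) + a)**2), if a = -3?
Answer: -49286/49 ≈ -1005.8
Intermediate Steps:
x(X, p) = X*p + X*(X/7 + p/7) (x(X, p) = ((X + p)/7)*X + X*p = ((X + p)*(1/7))*X + X*p = (X/7 + p/7)*X + X*p = X*(X/7 + p/7) + X*p = X*p + X*(X/7 + p/7))
-19*(50 + (x(-3, -1) + a)**2) = -19*(50 + ((1/7)*(-3)*(-3 + 8*(-1)) - 3)**2) = -19*(50 + ((1/7)*(-3)*(-3 - 8) - 3)**2) = -19*(50 + ((1/7)*(-3)*(-11) - 3)**2) = -19*(50 + (33/7 - 3)**2) = -19*(50 + (12/7)**2) = -19*(50 + 144/49) = -19*2594/49 = -49286/49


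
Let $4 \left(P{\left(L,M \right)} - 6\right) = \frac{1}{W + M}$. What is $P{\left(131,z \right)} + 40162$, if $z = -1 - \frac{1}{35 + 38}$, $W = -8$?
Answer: $\frac{105722103}{2632} \approx 40168.0$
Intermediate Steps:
$z = - \frac{74}{73}$ ($z = -1 - \frac{1}{73} = - \frac{74}{73} \approx -1.0137$)
$P{\left(L,M \right)} = 6 + \frac{1}{4 \left(-8 + M\right)}$
$P{\left(131,z \right)} + 40162 = \frac{-191 + 24 \left(- \frac{74}{73}\right)}{4 \left(-8 - \frac{74}{73}\right)} + 40162 = \frac{-191 - \frac{1776}{73}}{4 \left(- \frac{658}{73}\right)} + 40162 = \frac{1}{4} \left(- \frac{73}{658}\right) \left(- \frac{15719}{73}\right) + 40162 = \frac{15719}{2632} + 40162 = \frac{105722103}{2632}$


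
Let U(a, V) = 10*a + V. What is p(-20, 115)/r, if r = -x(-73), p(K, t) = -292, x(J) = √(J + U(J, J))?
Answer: -2*I*√219/3 ≈ -9.8658*I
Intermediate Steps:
U(a, V) = V + 10*a
x(J) = 2*√3*√J (x(J) = √(J + (J + 10*J)) = √(J + 11*J) = √(12*J) = 2*√3*√J)
r = -2*I*√219 (r = -2*√3*√(-73) = -2*√3*I*√73 = -2*I*√219 ≈ -29.597*I)
p(-20, 115)/r = -292*I*√219/438 = -2*I*√219/3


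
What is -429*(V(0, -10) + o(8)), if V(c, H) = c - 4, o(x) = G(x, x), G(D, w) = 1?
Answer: 1287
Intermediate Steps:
o(x) = 1
V(c, H) = -4 + c
-429*(V(0, -10) + o(8)) = -429*((-4 + 0) + 1) = -429*(-4 + 1) = -429*(-3) = 1287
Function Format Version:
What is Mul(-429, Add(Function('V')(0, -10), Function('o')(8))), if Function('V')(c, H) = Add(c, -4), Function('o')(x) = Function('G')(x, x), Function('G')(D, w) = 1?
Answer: 1287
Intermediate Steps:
Function('o')(x) = 1
Function('V')(c, H) = Add(-4, c)
Mul(-429, Add(Function('V')(0, -10), Function('o')(8))) = Mul(-429, Add(Add(-4, 0), 1)) = Mul(-429, Add(-4, 1)) = Mul(-429, -3) = 1287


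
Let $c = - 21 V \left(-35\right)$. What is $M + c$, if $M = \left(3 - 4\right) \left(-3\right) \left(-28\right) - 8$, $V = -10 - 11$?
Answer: $-15527$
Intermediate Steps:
$V = -21$ ($V = -10 - 11 = -21$)
$M = -92$ ($M = \left(-1\right) \left(-3\right) \left(-28\right) - 8 = 3 \left(-28\right) - 8 = -84 - 8 = -92$)
$c = -15435$ ($c = \left(-21\right) \left(-21\right) \left(-35\right) = 441 \left(-35\right) = -15435$)
$M + c = -92 - 15435 = -15527$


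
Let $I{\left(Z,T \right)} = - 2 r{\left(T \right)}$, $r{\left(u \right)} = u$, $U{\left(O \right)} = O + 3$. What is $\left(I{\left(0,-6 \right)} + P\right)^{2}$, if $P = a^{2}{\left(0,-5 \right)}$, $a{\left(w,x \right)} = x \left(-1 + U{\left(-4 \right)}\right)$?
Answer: $12544$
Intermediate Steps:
$U{\left(O \right)} = 3 + O$
$I{\left(Z,T \right)} = - 2 T$
$a{\left(w,x \right)} = - 2 x$ ($a{\left(w,x \right)} = x \left(-1 + \left(3 - 4\right)\right) = x \left(-1 - 1\right) = x \left(-2\right) = - 2 x$)
$P = 100$ ($P = \left(\left(-2\right) \left(-5\right)\right)^{2} = 10^{2} = 100$)
$\left(I{\left(0,-6 \right)} + P\right)^{2} = \left(\left(-2\right) \left(-6\right) + 100\right)^{2} = \left(12 + 100\right)^{2} = 112^{2} = 12544$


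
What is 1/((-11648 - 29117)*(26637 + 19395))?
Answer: -1/1876494480 ≈ -5.3291e-10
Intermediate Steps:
1/((-11648 - 29117)*(26637 + 19395)) = 1/(-40765*46032) = 1/(-1876494480) = -1/1876494480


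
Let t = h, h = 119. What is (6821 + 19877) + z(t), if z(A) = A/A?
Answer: 26699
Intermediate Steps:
t = 119
z(A) = 1
(6821 + 19877) + z(t) = (6821 + 19877) + 1 = 26698 + 1 = 26699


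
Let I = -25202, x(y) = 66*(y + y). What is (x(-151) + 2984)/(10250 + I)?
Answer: 4237/3738 ≈ 1.1335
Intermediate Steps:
x(y) = 132*y (x(y) = 66*(2*y) = 132*y)
(x(-151) + 2984)/(10250 + I) = (132*(-151) + 2984)/(10250 - 25202) = (-19932 + 2984)/(-14952) = -16948*(-1/14952) = 4237/3738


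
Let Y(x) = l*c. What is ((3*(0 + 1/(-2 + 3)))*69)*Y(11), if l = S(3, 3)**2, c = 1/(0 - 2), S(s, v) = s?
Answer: -1863/2 ≈ -931.50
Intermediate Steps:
c = -1/2 (c = 1/(-2) = -1/2 ≈ -0.50000)
l = 9 (l = 3**2 = 9)
Y(x) = -9/2 (Y(x) = 9*(-1/2) = -9/2)
((3*(0 + 1/(-2 + 3)))*69)*Y(11) = ((3*(0 + 1/(-2 + 3)))*69)*(-9/2) = ((3*(0 + 1/1))*69)*(-9/2) = ((3*(0 + 1))*69)*(-9/2) = ((3*1)*69)*(-9/2) = (3*69)*(-9/2) = 207*(-9/2) = -1863/2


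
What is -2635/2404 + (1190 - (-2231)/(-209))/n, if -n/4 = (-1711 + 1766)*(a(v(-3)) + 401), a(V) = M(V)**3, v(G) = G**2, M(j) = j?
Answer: -34375071129/31226397400 ≈ -1.1008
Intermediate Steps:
a(V) = V**3
n = -248600 (n = -4*(-1711 + 1766)*(((-3)**2)**3 + 401) = -220*(9**3 + 401) = -220*(729 + 401) = -220*1130 = -4*62150 = -248600)
-2635/2404 + (1190 - (-2231)/(-209))/n = -2635/2404 + (1190 - (-2231)/(-209))/(-248600) = -2635*1/2404 + (1190 - (-2231)*(-1)/209)*(-1/248600) = -2635/2404 + (1190 - 1*2231/209)*(-1/248600) = -2635/2404 + (1190 - 2231/209)*(-1/248600) = -2635/2404 + (246479/209)*(-1/248600) = -2635/2404 - 246479/51957400 = -34375071129/31226397400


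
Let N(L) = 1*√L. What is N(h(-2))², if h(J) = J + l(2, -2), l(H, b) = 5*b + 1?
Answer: -11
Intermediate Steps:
l(H, b) = 1 + 5*b
h(J) = -9 + J (h(J) = J + (1 + 5*(-2)) = J + (1 - 10) = J - 9 = -9 + J)
N(L) = √L
N(h(-2))² = (√(-9 - 2))² = (√(-11))² = (I*√11)² = -11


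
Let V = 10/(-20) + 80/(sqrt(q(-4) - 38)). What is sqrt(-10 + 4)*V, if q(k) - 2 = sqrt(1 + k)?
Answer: -I*sqrt(6)/2 + 80*I*sqrt(6)/sqrt(-36 + I*sqrt(3)) ≈ 32.632 - 0.44021*I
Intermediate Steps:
q(k) = 2 + sqrt(1 + k)
V = -1/2 + 80/sqrt(-36 + I*sqrt(3)) (V = 10/(-20) + 80/(sqrt((2 + sqrt(1 - 4)) - 38)) = 10*(-1/20) + 80/(sqrt((2 + sqrt(-3)) - 38)) = -1/2 + 80/(sqrt((2 + I*sqrt(3)) - 38)) = -1/2 + 80/(sqrt(-36 + I*sqrt(3))) = -1/2 + 80/sqrt(-36 + I*sqrt(3)) ≈ -0.17971 - 13.322*I)
sqrt(-10 + 4)*V = sqrt(-10 + 4)*(-1/2 + 80/sqrt(-36 + I*sqrt(3))) = sqrt(-6)*(-1/2 + 80/sqrt(-36 + I*sqrt(3))) = (I*sqrt(6))*(-1/2 + 80/sqrt(-36 + I*sqrt(3))) = I*sqrt(6)*(-1/2 + 80/sqrt(-36 + I*sqrt(3)))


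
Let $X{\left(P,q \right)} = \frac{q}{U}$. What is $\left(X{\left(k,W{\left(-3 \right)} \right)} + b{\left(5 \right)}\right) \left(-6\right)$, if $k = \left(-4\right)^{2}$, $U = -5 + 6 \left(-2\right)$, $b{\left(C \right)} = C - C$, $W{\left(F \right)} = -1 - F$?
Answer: $\frac{12}{17} \approx 0.70588$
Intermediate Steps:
$b{\left(C \right)} = 0$
$U = -17$ ($U = -5 - 12 = -17$)
$k = 16$
$X{\left(P,q \right)} = - \frac{q}{17}$ ($X{\left(P,q \right)} = \frac{q}{-17} = q \left(- \frac{1}{17}\right) = - \frac{q}{17}$)
$\left(X{\left(k,W{\left(-3 \right)} \right)} + b{\left(5 \right)}\right) \left(-6\right) = \left(- \frac{-1 - -3}{17} + 0\right) \left(-6\right) = \left(- \frac{-1 + 3}{17} + 0\right) \left(-6\right) = \left(\left(- \frac{1}{17}\right) 2 + 0\right) \left(-6\right) = \left(- \frac{2}{17} + 0\right) \left(-6\right) = \left(- \frac{2}{17}\right) \left(-6\right) = \frac{12}{17}$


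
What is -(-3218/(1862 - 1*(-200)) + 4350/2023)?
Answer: -1229843/2085713 ≈ -0.58965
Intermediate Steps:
-(-3218/(1862 - 1*(-200)) + 4350/2023) = -(-3218/(1862 + 200) + 4350*(1/2023)) = -(-3218/2062 + 4350/2023) = -(-3218*1/2062 + 4350/2023) = -(-1609/1031 + 4350/2023) = -1*1229843/2085713 = -1229843/2085713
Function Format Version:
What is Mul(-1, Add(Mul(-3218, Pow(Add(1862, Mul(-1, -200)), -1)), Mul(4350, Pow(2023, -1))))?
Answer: Rational(-1229843, 2085713) ≈ -0.58965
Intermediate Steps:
Mul(-1, Add(Mul(-3218, Pow(Add(1862, Mul(-1, -200)), -1)), Mul(4350, Pow(2023, -1)))) = Mul(-1, Add(Mul(-3218, Pow(Add(1862, 200), -1)), Mul(4350, Rational(1, 2023)))) = Mul(-1, Add(Mul(-3218, Pow(2062, -1)), Rational(4350, 2023))) = Mul(-1, Add(Mul(-3218, Rational(1, 2062)), Rational(4350, 2023))) = Mul(-1, Add(Rational(-1609, 1031), Rational(4350, 2023))) = Mul(-1, Rational(1229843, 2085713)) = Rational(-1229843, 2085713)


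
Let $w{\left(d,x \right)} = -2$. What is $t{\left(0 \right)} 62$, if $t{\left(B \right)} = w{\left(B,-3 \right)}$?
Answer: $-124$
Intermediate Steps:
$t{\left(B \right)} = -2$
$t{\left(0 \right)} 62 = \left(-2\right) 62 = -124$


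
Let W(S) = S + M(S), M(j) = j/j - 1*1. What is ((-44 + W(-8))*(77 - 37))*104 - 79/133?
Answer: -28770639/133 ≈ -2.1632e+5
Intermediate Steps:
M(j) = 0 (M(j) = 1 - 1 = 0)
W(S) = S (W(S) = S + 0 = S)
((-44 + W(-8))*(77 - 37))*104 - 79/133 = ((-44 - 8)*(77 - 37))*104 - 79/133 = -52*40*104 - 79*1/133 = -2080*104 - 79/133 = -216320 - 79/133 = -28770639/133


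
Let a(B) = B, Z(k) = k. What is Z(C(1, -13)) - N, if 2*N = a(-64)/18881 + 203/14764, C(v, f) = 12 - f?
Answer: 13935066253/557518168 ≈ 24.995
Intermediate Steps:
N = 2887947/557518168 (N = (-64/18881 + 203/14764)/2 = (1/2)*(2887947/278759084) = 2887947/557518168 ≈ 0.0051800)
Z(C(1, -13)) - N = (12 - 1*(-13)) - 1*2887947/557518168 = (12 + 13) - 2887947/557518168 = 25 - 2887947/557518168 = 13935066253/557518168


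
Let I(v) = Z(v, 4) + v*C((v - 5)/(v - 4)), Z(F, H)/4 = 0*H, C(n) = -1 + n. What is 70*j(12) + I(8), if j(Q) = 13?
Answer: 908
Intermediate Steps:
Z(F, H) = 0 (Z(F, H) = 4*(0*H) = 4*0 = 0)
I(v) = v*(-1 + (-5 + v)/(-4 + v)) (I(v) = 0 + v*(-1 + (v - 5)/(v - 4)) = 0 + v*(-1 + (-5 + v)/(-4 + v)) = v*(-1 + (-5 + v)/(-4 + v)))
70*j(12) + I(8) = 70*13 - 1*8/(-4 + 8) = 910 - 1*8/4 = 910 - 1*8*¼ = 910 - 2 = 908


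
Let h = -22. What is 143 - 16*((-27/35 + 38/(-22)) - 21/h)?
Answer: 64567/385 ≈ 167.71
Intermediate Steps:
143 - 16*((-27/35 + 38/(-22)) - 21/h) = 143 - 16*((-27/35 + 38/(-22)) - 21/(-22)) = 143 - 16*((-27*1/35 + 38*(-1/22)) - 21*(-1)/22) = 143 - 16*((-27/35 - 19/11) - 1*(-21/22)) = 143 - 16*(-962/385 + 21/22) = 143 - 16*(-1189/770) = 143 + 9512/385 = 64567/385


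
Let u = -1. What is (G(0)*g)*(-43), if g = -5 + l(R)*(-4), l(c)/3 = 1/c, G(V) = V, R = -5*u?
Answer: 0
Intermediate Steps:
R = 5 (R = -5*(-1) = 5)
l(c) = 3/c
g = -37/5 (g = -5 + (3/5)*(-4) = -5 + (3*(⅕))*(-4) = -5 + (⅗)*(-4) = -5 - 12/5 = -37/5 ≈ -7.4000)
(G(0)*g)*(-43) = (0*(-37/5))*(-43) = 0*(-43) = 0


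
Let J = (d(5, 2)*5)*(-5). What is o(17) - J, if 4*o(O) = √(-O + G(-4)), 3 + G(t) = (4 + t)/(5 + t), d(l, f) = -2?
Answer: -50 + I*√5/2 ≈ -50.0 + 1.118*I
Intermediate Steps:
J = 50 (J = -2*5*(-5) = -10*(-5) = 50)
G(t) = -3 + (4 + t)/(5 + t)
o(O) = √(-3 - O)/4 (o(O) = √(-O + (-11 - 2*(-4))/(5 - 4))/4 = √(-O + (-11 + 8)/1)/4 = √(-O + 1*(-3))/4 = √(-O - 3)/4 = √(-3 - O)/4)
o(17) - J = √(-3 - 1*17)/4 - 1*50 = √(-3 - 17)/4 - 50 = √(-20)/4 - 50 = (2*I*√5)/4 - 50 = I*√5/2 - 50 = -50 + I*√5/2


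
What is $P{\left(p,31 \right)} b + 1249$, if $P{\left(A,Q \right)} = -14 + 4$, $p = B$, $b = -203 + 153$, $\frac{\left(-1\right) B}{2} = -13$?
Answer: $1749$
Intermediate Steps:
$B = 26$ ($B = \left(-2\right) \left(-13\right) = 26$)
$b = -50$
$p = 26$
$P{\left(A,Q \right)} = -10$
$P{\left(p,31 \right)} b + 1249 = \left(-10\right) \left(-50\right) + 1249 = 500 + 1249 = 1749$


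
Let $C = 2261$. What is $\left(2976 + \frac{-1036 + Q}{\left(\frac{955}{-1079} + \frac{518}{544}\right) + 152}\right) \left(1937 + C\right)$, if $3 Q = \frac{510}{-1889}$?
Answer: $\frac{1050842376712602368}{84305837653} \approx 1.2465 \cdot 10^{7}$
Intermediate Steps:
$Q = - \frac{170}{1889}$ ($Q = \frac{510 \frac{1}{-1889}}{3} = \frac{510 \left(- \frac{1}{1889}\right)}{3} = \frac{1}{3} \left(- \frac{510}{1889}\right) = - \frac{170}{1889} \approx -0.089995$)
$\left(2976 + \frac{-1036 + Q}{\left(\frac{955}{-1079} + \frac{518}{544}\right) + 152}\right) \left(1937 + C\right) = \left(2976 + \frac{-1036 - \frac{170}{1889}}{\left(\frac{955}{-1079} + \frac{518}{544}\right) + 152}\right) \left(1937 + 2261\right) = \left(2976 - \frac{1957174}{1889 \left(\left(955 \left(- \frac{1}{1079}\right) + 518 \cdot \frac{1}{544}\right) + 152\right)}\right) 4198 = \left(2976 - \frac{1957174}{1889 \left(\left(- \frac{955}{1079} + \frac{259}{272}\right) + 152\right)}\right) 4198 = \left(2976 - \frac{1957174}{1889 \left(\frac{19701}{293488} + 152\right)}\right) 4198 = \left(2976 - \frac{1957174}{1889 \cdot \frac{44629877}{293488}}\right) 4198 = \left(2976 - \frac{574407082912}{84305837653}\right) 4198 = \frac{250319765772416}{84305837653} \cdot 4198 = \frac{1050842376712602368}{84305837653}$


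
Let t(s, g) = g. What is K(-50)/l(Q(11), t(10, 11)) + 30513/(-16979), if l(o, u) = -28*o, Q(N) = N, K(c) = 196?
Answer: -454496/186769 ≈ -2.4335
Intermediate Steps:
K(-50)/l(Q(11), t(10, 11)) + 30513/(-16979) = 196/((-28*11)) + 30513/(-16979) = 196/(-308) + 30513*(-1/16979) = 196*(-1/308) - 30513/16979 = -7/11 - 30513/16979 = -454496/186769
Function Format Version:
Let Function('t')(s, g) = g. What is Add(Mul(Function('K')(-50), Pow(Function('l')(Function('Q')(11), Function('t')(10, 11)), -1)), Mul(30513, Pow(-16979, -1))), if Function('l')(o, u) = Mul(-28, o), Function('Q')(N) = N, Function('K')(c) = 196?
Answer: Rational(-454496, 186769) ≈ -2.4335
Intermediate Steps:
Add(Mul(Function('K')(-50), Pow(Function('l')(Function('Q')(11), Function('t')(10, 11)), -1)), Mul(30513, Pow(-16979, -1))) = Add(Mul(196, Pow(Mul(-28, 11), -1)), Mul(30513, Pow(-16979, -1))) = Add(Mul(196, Pow(-308, -1)), Mul(30513, Rational(-1, 16979))) = Add(Mul(196, Rational(-1, 308)), Rational(-30513, 16979)) = Add(Rational(-7, 11), Rational(-30513, 16979)) = Rational(-454496, 186769)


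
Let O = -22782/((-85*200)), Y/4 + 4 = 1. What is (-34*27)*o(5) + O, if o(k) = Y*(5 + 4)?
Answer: 842735391/8500 ≈ 99145.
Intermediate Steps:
Y = -12 (Y = -16 + 4*1 = -16 + 4 = -12)
o(k) = -108 (o(k) = -12*(5 + 4) = -12*9 = -108)
O = 11391/8500 (O = -22782/(-17000) = -22782*(-1/17000) = 11391/8500 ≈ 1.3401)
(-34*27)*o(5) + O = -34*27*(-108) + 11391/8500 = -918*(-108) + 11391/8500 = 99144 + 11391/8500 = 842735391/8500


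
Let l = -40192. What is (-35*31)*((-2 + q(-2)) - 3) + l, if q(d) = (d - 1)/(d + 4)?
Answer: -66279/2 ≈ -33140.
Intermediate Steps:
q(d) = (-1 + d)/(4 + d)
(-35*31)*((-2 + q(-2)) - 3) + l = (-35*31)*((-2 + (-1 - 2)/(4 - 2)) - 3) - 40192 = -1085*((-2 - 3/2) - 3) - 40192 = -1085*(-7/2 - 3) - 40192 = -1085*(-13/2) - 40192 = 14105/2 - 40192 = -66279/2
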